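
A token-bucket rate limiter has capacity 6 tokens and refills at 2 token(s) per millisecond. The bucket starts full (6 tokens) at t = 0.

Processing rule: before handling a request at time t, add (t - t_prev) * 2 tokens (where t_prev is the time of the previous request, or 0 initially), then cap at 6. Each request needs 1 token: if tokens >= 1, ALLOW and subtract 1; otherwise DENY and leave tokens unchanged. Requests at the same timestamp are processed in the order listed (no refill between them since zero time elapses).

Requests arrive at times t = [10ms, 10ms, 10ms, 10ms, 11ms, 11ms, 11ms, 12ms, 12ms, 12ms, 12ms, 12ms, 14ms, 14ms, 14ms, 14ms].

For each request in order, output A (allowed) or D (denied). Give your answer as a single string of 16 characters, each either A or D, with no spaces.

Simulating step by step:
  req#1 t=10ms: ALLOW
  req#2 t=10ms: ALLOW
  req#3 t=10ms: ALLOW
  req#4 t=10ms: ALLOW
  req#5 t=11ms: ALLOW
  req#6 t=11ms: ALLOW
  req#7 t=11ms: ALLOW
  req#8 t=12ms: ALLOW
  req#9 t=12ms: ALLOW
  req#10 t=12ms: ALLOW
  req#11 t=12ms: DENY
  req#12 t=12ms: DENY
  req#13 t=14ms: ALLOW
  req#14 t=14ms: ALLOW
  req#15 t=14ms: ALLOW
  req#16 t=14ms: ALLOW

Answer: AAAAAAAAAADDAAAA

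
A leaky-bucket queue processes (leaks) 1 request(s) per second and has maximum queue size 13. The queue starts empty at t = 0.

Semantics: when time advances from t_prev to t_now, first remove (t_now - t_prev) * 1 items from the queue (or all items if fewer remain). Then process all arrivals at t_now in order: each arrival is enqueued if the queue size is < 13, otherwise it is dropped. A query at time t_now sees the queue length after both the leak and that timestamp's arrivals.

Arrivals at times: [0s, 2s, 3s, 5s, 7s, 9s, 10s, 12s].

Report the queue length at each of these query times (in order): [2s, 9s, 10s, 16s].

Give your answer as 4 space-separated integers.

Queue lengths at query times:
  query t=2s: backlog = 1
  query t=9s: backlog = 1
  query t=10s: backlog = 1
  query t=16s: backlog = 0

Answer: 1 1 1 0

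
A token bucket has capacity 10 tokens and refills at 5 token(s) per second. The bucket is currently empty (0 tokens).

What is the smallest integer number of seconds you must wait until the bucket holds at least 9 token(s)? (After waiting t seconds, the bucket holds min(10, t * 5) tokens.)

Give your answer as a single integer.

Need t * 5 >= 9, so t >= 9/5.
Smallest integer t = ceil(9/5) = 2.

Answer: 2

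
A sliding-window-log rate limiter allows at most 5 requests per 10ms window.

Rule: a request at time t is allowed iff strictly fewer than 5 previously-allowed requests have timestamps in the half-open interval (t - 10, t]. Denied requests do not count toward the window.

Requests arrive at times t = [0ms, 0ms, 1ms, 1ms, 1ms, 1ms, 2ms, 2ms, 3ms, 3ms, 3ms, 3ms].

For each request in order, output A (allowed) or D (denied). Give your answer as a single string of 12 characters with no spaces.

Answer: AAAAADDDDDDD

Derivation:
Tracking allowed requests in the window:
  req#1 t=0ms: ALLOW
  req#2 t=0ms: ALLOW
  req#3 t=1ms: ALLOW
  req#4 t=1ms: ALLOW
  req#5 t=1ms: ALLOW
  req#6 t=1ms: DENY
  req#7 t=2ms: DENY
  req#8 t=2ms: DENY
  req#9 t=3ms: DENY
  req#10 t=3ms: DENY
  req#11 t=3ms: DENY
  req#12 t=3ms: DENY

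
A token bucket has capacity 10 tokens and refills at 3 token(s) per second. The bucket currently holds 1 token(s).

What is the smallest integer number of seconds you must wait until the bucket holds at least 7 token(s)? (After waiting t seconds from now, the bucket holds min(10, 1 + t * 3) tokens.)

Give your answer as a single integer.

Need 1 + t * 3 >= 7, so t >= 6/3.
Smallest integer t = ceil(6/3) = 2.

Answer: 2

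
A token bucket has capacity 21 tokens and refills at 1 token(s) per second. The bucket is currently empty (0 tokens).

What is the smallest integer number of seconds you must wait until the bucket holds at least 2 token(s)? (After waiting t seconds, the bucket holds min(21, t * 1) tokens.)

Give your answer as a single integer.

Need t * 1 >= 2, so t >= 2/1.
Smallest integer t = ceil(2/1) = 2.

Answer: 2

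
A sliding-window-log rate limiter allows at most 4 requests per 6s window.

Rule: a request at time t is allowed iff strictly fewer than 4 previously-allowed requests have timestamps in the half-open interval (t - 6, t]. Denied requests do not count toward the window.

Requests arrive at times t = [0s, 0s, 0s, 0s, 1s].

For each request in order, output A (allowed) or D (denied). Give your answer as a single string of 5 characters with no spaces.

Tracking allowed requests in the window:
  req#1 t=0s: ALLOW
  req#2 t=0s: ALLOW
  req#3 t=0s: ALLOW
  req#4 t=0s: ALLOW
  req#5 t=1s: DENY

Answer: AAAAD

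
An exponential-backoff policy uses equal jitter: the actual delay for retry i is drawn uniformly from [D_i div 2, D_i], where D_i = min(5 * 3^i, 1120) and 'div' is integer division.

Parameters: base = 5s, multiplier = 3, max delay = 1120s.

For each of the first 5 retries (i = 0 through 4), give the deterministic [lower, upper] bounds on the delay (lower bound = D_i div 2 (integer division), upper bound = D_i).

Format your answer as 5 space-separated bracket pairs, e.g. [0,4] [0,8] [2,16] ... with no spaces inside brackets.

Answer: [2,5] [7,15] [22,45] [67,135] [202,405]

Derivation:
Computing bounds per retry:
  i=0: D_i=min(5*3^0,1120)=5, bounds=[2,5]
  i=1: D_i=min(5*3^1,1120)=15, bounds=[7,15]
  i=2: D_i=min(5*3^2,1120)=45, bounds=[22,45]
  i=3: D_i=min(5*3^3,1120)=135, bounds=[67,135]
  i=4: D_i=min(5*3^4,1120)=405, bounds=[202,405]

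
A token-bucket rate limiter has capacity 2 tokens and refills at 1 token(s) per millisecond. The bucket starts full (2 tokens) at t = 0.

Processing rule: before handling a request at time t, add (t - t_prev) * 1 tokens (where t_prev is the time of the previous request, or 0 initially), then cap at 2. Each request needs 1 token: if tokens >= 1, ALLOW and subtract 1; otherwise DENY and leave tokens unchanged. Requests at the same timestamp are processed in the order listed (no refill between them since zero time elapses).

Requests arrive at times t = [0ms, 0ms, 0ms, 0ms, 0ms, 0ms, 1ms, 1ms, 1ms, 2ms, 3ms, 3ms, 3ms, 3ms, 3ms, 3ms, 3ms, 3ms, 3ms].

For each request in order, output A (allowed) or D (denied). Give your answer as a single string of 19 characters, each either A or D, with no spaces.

Answer: AADDDDADDAADDDDDDDD

Derivation:
Simulating step by step:
  req#1 t=0ms: ALLOW
  req#2 t=0ms: ALLOW
  req#3 t=0ms: DENY
  req#4 t=0ms: DENY
  req#5 t=0ms: DENY
  req#6 t=0ms: DENY
  req#7 t=1ms: ALLOW
  req#8 t=1ms: DENY
  req#9 t=1ms: DENY
  req#10 t=2ms: ALLOW
  req#11 t=3ms: ALLOW
  req#12 t=3ms: DENY
  req#13 t=3ms: DENY
  req#14 t=3ms: DENY
  req#15 t=3ms: DENY
  req#16 t=3ms: DENY
  req#17 t=3ms: DENY
  req#18 t=3ms: DENY
  req#19 t=3ms: DENY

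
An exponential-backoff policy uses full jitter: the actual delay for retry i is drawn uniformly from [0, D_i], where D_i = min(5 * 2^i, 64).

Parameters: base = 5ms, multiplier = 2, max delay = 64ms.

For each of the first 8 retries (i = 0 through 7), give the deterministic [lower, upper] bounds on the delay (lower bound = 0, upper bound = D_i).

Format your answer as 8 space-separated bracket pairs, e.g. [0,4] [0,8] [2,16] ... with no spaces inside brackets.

Answer: [0,5] [0,10] [0,20] [0,40] [0,64] [0,64] [0,64] [0,64]

Derivation:
Computing bounds per retry:
  i=0: D_i=min(5*2^0,64)=5, bounds=[0,5]
  i=1: D_i=min(5*2^1,64)=10, bounds=[0,10]
  i=2: D_i=min(5*2^2,64)=20, bounds=[0,20]
  i=3: D_i=min(5*2^3,64)=40, bounds=[0,40]
  i=4: D_i=min(5*2^4,64)=64, bounds=[0,64]
  i=5: D_i=min(5*2^5,64)=64, bounds=[0,64]
  i=6: D_i=min(5*2^6,64)=64, bounds=[0,64]
  i=7: D_i=min(5*2^7,64)=64, bounds=[0,64]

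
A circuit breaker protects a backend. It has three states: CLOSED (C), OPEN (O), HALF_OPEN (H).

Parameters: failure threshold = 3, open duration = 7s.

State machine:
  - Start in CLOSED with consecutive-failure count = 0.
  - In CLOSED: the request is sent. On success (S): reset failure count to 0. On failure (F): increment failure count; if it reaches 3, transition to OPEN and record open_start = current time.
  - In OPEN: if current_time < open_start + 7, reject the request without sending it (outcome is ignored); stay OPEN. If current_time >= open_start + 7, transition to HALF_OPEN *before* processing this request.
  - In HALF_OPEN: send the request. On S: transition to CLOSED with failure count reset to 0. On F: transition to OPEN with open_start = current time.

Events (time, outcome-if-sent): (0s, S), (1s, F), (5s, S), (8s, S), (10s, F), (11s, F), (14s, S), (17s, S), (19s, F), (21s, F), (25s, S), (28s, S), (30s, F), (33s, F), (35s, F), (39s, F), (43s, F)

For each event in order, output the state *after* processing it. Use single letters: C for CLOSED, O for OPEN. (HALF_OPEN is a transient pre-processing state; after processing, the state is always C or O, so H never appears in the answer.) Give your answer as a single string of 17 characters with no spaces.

Answer: CCCCCCCCCCCCCCOOO

Derivation:
State after each event:
  event#1 t=0s outcome=S: state=CLOSED
  event#2 t=1s outcome=F: state=CLOSED
  event#3 t=5s outcome=S: state=CLOSED
  event#4 t=8s outcome=S: state=CLOSED
  event#5 t=10s outcome=F: state=CLOSED
  event#6 t=11s outcome=F: state=CLOSED
  event#7 t=14s outcome=S: state=CLOSED
  event#8 t=17s outcome=S: state=CLOSED
  event#9 t=19s outcome=F: state=CLOSED
  event#10 t=21s outcome=F: state=CLOSED
  event#11 t=25s outcome=S: state=CLOSED
  event#12 t=28s outcome=S: state=CLOSED
  event#13 t=30s outcome=F: state=CLOSED
  event#14 t=33s outcome=F: state=CLOSED
  event#15 t=35s outcome=F: state=OPEN
  event#16 t=39s outcome=F: state=OPEN
  event#17 t=43s outcome=F: state=OPEN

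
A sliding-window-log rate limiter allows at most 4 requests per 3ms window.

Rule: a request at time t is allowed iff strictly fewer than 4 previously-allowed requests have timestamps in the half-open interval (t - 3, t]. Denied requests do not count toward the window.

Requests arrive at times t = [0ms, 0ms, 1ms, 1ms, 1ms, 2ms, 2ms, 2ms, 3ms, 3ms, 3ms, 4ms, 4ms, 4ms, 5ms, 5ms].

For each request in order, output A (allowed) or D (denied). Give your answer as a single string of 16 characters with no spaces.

Tracking allowed requests in the window:
  req#1 t=0ms: ALLOW
  req#2 t=0ms: ALLOW
  req#3 t=1ms: ALLOW
  req#4 t=1ms: ALLOW
  req#5 t=1ms: DENY
  req#6 t=2ms: DENY
  req#7 t=2ms: DENY
  req#8 t=2ms: DENY
  req#9 t=3ms: ALLOW
  req#10 t=3ms: ALLOW
  req#11 t=3ms: DENY
  req#12 t=4ms: ALLOW
  req#13 t=4ms: ALLOW
  req#14 t=4ms: DENY
  req#15 t=5ms: DENY
  req#16 t=5ms: DENY

Answer: AAAADDDDAADAADDD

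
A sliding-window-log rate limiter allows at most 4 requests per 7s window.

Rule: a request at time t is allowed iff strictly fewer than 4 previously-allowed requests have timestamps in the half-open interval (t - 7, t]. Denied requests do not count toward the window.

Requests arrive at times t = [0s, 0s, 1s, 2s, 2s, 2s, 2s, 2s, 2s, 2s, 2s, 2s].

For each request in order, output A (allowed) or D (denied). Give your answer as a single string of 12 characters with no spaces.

Answer: AAAADDDDDDDD

Derivation:
Tracking allowed requests in the window:
  req#1 t=0s: ALLOW
  req#2 t=0s: ALLOW
  req#3 t=1s: ALLOW
  req#4 t=2s: ALLOW
  req#5 t=2s: DENY
  req#6 t=2s: DENY
  req#7 t=2s: DENY
  req#8 t=2s: DENY
  req#9 t=2s: DENY
  req#10 t=2s: DENY
  req#11 t=2s: DENY
  req#12 t=2s: DENY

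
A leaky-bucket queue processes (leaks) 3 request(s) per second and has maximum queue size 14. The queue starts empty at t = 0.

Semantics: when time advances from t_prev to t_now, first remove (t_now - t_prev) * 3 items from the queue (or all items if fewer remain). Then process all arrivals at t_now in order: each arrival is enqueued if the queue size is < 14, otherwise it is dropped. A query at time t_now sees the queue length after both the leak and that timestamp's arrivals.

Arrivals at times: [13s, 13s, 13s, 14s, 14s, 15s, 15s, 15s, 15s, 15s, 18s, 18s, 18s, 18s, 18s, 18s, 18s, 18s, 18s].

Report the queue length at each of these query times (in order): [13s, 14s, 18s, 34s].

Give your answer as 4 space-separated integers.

Queue lengths at query times:
  query t=13s: backlog = 3
  query t=14s: backlog = 2
  query t=18s: backlog = 9
  query t=34s: backlog = 0

Answer: 3 2 9 0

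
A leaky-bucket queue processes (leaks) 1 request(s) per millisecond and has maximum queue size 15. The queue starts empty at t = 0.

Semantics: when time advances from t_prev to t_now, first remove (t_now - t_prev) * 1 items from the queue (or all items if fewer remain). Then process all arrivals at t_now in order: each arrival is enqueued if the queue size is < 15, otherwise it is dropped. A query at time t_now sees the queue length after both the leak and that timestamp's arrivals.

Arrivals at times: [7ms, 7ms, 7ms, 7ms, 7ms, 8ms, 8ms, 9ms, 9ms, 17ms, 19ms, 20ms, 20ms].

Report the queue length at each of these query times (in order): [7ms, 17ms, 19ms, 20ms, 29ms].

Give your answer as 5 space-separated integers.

Answer: 5 1 1 2 0

Derivation:
Queue lengths at query times:
  query t=7ms: backlog = 5
  query t=17ms: backlog = 1
  query t=19ms: backlog = 1
  query t=20ms: backlog = 2
  query t=29ms: backlog = 0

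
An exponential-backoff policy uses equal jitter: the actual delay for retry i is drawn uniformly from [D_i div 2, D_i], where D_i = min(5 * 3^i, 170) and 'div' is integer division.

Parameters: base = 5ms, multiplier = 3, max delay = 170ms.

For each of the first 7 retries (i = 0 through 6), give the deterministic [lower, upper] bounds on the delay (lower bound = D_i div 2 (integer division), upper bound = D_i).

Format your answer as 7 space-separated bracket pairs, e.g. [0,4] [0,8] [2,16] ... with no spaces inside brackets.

Computing bounds per retry:
  i=0: D_i=min(5*3^0,170)=5, bounds=[2,5]
  i=1: D_i=min(5*3^1,170)=15, bounds=[7,15]
  i=2: D_i=min(5*3^2,170)=45, bounds=[22,45]
  i=3: D_i=min(5*3^3,170)=135, bounds=[67,135]
  i=4: D_i=min(5*3^4,170)=170, bounds=[85,170]
  i=5: D_i=min(5*3^5,170)=170, bounds=[85,170]
  i=6: D_i=min(5*3^6,170)=170, bounds=[85,170]

Answer: [2,5] [7,15] [22,45] [67,135] [85,170] [85,170] [85,170]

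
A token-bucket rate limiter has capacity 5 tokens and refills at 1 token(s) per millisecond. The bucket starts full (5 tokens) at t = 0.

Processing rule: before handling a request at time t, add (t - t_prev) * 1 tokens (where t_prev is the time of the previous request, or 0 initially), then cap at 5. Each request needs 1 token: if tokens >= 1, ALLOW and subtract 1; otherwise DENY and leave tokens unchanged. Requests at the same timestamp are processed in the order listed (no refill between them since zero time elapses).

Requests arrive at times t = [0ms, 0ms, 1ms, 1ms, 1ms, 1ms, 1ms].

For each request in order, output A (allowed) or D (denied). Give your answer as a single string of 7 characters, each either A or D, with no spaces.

Answer: AAAAAAD

Derivation:
Simulating step by step:
  req#1 t=0ms: ALLOW
  req#2 t=0ms: ALLOW
  req#3 t=1ms: ALLOW
  req#4 t=1ms: ALLOW
  req#5 t=1ms: ALLOW
  req#6 t=1ms: ALLOW
  req#7 t=1ms: DENY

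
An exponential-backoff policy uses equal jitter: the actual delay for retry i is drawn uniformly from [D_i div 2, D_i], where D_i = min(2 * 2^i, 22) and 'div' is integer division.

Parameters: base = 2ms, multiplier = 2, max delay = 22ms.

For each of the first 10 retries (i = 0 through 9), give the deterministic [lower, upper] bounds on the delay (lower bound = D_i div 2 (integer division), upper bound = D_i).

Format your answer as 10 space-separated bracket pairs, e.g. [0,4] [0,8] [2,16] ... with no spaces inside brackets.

Computing bounds per retry:
  i=0: D_i=min(2*2^0,22)=2, bounds=[1,2]
  i=1: D_i=min(2*2^1,22)=4, bounds=[2,4]
  i=2: D_i=min(2*2^2,22)=8, bounds=[4,8]
  i=3: D_i=min(2*2^3,22)=16, bounds=[8,16]
  i=4: D_i=min(2*2^4,22)=22, bounds=[11,22]
  i=5: D_i=min(2*2^5,22)=22, bounds=[11,22]
  i=6: D_i=min(2*2^6,22)=22, bounds=[11,22]
  i=7: D_i=min(2*2^7,22)=22, bounds=[11,22]
  i=8: D_i=min(2*2^8,22)=22, bounds=[11,22]
  i=9: D_i=min(2*2^9,22)=22, bounds=[11,22]

Answer: [1,2] [2,4] [4,8] [8,16] [11,22] [11,22] [11,22] [11,22] [11,22] [11,22]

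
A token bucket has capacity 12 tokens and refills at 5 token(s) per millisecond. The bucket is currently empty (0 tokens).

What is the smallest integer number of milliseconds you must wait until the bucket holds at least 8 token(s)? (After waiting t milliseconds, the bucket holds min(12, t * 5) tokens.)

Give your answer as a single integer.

Need t * 5 >= 8, so t >= 8/5.
Smallest integer t = ceil(8/5) = 2.

Answer: 2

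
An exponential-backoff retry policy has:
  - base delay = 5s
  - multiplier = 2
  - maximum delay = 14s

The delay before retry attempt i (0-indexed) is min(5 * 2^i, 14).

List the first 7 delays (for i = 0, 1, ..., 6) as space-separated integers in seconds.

Computing each delay:
  i=0: min(5*2^0, 14) = 5
  i=1: min(5*2^1, 14) = 10
  i=2: min(5*2^2, 14) = 14
  i=3: min(5*2^3, 14) = 14
  i=4: min(5*2^4, 14) = 14
  i=5: min(5*2^5, 14) = 14
  i=6: min(5*2^6, 14) = 14

Answer: 5 10 14 14 14 14 14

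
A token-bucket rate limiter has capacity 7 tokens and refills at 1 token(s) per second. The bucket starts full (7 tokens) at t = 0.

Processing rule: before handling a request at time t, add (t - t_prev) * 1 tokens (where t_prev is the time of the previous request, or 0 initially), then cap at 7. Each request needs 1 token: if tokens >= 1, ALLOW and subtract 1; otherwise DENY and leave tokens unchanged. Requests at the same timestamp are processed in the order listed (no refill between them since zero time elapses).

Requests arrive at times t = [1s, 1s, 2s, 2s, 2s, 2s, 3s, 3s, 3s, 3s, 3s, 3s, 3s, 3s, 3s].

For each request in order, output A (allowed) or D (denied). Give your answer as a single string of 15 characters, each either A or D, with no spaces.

Simulating step by step:
  req#1 t=1s: ALLOW
  req#2 t=1s: ALLOW
  req#3 t=2s: ALLOW
  req#4 t=2s: ALLOW
  req#5 t=2s: ALLOW
  req#6 t=2s: ALLOW
  req#7 t=3s: ALLOW
  req#8 t=3s: ALLOW
  req#9 t=3s: ALLOW
  req#10 t=3s: DENY
  req#11 t=3s: DENY
  req#12 t=3s: DENY
  req#13 t=3s: DENY
  req#14 t=3s: DENY
  req#15 t=3s: DENY

Answer: AAAAAAAAADDDDDD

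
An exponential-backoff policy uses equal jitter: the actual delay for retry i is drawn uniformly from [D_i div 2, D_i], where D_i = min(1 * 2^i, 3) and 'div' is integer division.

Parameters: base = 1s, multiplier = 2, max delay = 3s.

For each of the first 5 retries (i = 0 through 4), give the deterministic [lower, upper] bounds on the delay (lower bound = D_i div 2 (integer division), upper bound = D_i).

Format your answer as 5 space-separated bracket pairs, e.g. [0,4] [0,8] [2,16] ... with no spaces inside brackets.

Answer: [0,1] [1,2] [1,3] [1,3] [1,3]

Derivation:
Computing bounds per retry:
  i=0: D_i=min(1*2^0,3)=1, bounds=[0,1]
  i=1: D_i=min(1*2^1,3)=2, bounds=[1,2]
  i=2: D_i=min(1*2^2,3)=3, bounds=[1,3]
  i=3: D_i=min(1*2^3,3)=3, bounds=[1,3]
  i=4: D_i=min(1*2^4,3)=3, bounds=[1,3]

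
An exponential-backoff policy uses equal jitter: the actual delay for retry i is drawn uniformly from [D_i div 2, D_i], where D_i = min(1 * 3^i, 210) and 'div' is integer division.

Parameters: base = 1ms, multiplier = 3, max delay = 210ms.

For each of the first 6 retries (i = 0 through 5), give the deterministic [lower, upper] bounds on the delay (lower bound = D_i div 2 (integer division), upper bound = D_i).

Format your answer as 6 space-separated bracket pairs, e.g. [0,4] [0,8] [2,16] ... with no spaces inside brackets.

Computing bounds per retry:
  i=0: D_i=min(1*3^0,210)=1, bounds=[0,1]
  i=1: D_i=min(1*3^1,210)=3, bounds=[1,3]
  i=2: D_i=min(1*3^2,210)=9, bounds=[4,9]
  i=3: D_i=min(1*3^3,210)=27, bounds=[13,27]
  i=4: D_i=min(1*3^4,210)=81, bounds=[40,81]
  i=5: D_i=min(1*3^5,210)=210, bounds=[105,210]

Answer: [0,1] [1,3] [4,9] [13,27] [40,81] [105,210]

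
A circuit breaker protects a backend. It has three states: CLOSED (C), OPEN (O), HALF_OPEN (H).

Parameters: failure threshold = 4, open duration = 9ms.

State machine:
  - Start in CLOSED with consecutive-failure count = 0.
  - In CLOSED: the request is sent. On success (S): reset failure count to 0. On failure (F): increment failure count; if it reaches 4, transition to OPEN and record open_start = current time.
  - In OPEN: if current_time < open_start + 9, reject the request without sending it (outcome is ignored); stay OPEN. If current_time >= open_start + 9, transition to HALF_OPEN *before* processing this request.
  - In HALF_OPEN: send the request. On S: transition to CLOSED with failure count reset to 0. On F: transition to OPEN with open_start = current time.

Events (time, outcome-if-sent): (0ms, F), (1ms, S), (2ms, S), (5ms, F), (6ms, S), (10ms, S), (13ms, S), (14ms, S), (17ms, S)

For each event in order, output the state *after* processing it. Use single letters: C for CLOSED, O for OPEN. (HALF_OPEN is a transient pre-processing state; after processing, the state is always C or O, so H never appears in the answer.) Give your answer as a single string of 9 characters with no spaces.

Answer: CCCCCCCCC

Derivation:
State after each event:
  event#1 t=0ms outcome=F: state=CLOSED
  event#2 t=1ms outcome=S: state=CLOSED
  event#3 t=2ms outcome=S: state=CLOSED
  event#4 t=5ms outcome=F: state=CLOSED
  event#5 t=6ms outcome=S: state=CLOSED
  event#6 t=10ms outcome=S: state=CLOSED
  event#7 t=13ms outcome=S: state=CLOSED
  event#8 t=14ms outcome=S: state=CLOSED
  event#9 t=17ms outcome=S: state=CLOSED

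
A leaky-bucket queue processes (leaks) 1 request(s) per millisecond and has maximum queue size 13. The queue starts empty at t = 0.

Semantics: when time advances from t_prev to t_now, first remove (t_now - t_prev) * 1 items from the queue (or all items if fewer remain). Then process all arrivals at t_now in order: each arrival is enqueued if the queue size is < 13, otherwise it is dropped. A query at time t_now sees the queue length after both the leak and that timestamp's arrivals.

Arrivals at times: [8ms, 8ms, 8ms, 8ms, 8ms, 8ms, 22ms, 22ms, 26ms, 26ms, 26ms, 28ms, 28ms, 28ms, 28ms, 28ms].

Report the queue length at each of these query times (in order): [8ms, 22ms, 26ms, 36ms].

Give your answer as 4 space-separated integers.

Queue lengths at query times:
  query t=8ms: backlog = 6
  query t=22ms: backlog = 2
  query t=26ms: backlog = 3
  query t=36ms: backlog = 0

Answer: 6 2 3 0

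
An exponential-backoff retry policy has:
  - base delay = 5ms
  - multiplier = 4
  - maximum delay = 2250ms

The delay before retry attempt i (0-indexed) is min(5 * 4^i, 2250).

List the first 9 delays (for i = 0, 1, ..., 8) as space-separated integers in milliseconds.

Answer: 5 20 80 320 1280 2250 2250 2250 2250

Derivation:
Computing each delay:
  i=0: min(5*4^0, 2250) = 5
  i=1: min(5*4^1, 2250) = 20
  i=2: min(5*4^2, 2250) = 80
  i=3: min(5*4^3, 2250) = 320
  i=4: min(5*4^4, 2250) = 1280
  i=5: min(5*4^5, 2250) = 2250
  i=6: min(5*4^6, 2250) = 2250
  i=7: min(5*4^7, 2250) = 2250
  i=8: min(5*4^8, 2250) = 2250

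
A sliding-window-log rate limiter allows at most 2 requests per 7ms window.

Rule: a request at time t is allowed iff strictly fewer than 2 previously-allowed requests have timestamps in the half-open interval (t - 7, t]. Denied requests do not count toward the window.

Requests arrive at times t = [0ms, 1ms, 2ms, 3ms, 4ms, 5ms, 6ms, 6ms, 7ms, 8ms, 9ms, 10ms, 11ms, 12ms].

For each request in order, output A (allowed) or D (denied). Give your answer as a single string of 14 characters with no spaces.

Tracking allowed requests in the window:
  req#1 t=0ms: ALLOW
  req#2 t=1ms: ALLOW
  req#3 t=2ms: DENY
  req#4 t=3ms: DENY
  req#5 t=4ms: DENY
  req#6 t=5ms: DENY
  req#7 t=6ms: DENY
  req#8 t=6ms: DENY
  req#9 t=7ms: ALLOW
  req#10 t=8ms: ALLOW
  req#11 t=9ms: DENY
  req#12 t=10ms: DENY
  req#13 t=11ms: DENY
  req#14 t=12ms: DENY

Answer: AADDDDDDAADDDD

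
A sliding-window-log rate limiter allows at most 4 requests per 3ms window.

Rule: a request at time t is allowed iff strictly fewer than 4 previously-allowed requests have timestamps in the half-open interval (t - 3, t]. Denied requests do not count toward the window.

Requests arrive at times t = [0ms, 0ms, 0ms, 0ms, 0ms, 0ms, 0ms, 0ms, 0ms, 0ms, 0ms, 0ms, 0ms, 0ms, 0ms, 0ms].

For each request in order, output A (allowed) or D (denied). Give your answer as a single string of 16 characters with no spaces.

Answer: AAAADDDDDDDDDDDD

Derivation:
Tracking allowed requests in the window:
  req#1 t=0ms: ALLOW
  req#2 t=0ms: ALLOW
  req#3 t=0ms: ALLOW
  req#4 t=0ms: ALLOW
  req#5 t=0ms: DENY
  req#6 t=0ms: DENY
  req#7 t=0ms: DENY
  req#8 t=0ms: DENY
  req#9 t=0ms: DENY
  req#10 t=0ms: DENY
  req#11 t=0ms: DENY
  req#12 t=0ms: DENY
  req#13 t=0ms: DENY
  req#14 t=0ms: DENY
  req#15 t=0ms: DENY
  req#16 t=0ms: DENY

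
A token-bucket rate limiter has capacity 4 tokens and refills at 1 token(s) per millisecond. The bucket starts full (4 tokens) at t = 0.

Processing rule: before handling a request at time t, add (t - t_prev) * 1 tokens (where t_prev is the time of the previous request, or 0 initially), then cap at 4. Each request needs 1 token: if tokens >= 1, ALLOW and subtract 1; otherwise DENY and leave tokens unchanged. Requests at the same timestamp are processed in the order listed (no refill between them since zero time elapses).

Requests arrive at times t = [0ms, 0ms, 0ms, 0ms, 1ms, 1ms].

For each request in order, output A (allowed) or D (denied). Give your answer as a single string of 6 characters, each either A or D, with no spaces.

Answer: AAAAAD

Derivation:
Simulating step by step:
  req#1 t=0ms: ALLOW
  req#2 t=0ms: ALLOW
  req#3 t=0ms: ALLOW
  req#4 t=0ms: ALLOW
  req#5 t=1ms: ALLOW
  req#6 t=1ms: DENY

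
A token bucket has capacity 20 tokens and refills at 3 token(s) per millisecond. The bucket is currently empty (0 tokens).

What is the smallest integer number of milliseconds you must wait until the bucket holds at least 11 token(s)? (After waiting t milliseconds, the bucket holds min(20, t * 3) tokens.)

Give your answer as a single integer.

Answer: 4

Derivation:
Need t * 3 >= 11, so t >= 11/3.
Smallest integer t = ceil(11/3) = 4.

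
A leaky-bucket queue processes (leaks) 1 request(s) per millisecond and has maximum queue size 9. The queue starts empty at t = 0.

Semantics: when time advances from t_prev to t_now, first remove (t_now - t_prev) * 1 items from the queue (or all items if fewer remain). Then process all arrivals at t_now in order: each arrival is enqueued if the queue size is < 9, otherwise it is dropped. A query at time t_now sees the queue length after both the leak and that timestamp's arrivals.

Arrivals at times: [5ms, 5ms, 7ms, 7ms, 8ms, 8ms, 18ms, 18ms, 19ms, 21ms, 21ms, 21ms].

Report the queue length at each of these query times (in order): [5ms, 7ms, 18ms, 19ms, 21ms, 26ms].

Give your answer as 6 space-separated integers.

Answer: 2 2 2 2 3 0

Derivation:
Queue lengths at query times:
  query t=5ms: backlog = 2
  query t=7ms: backlog = 2
  query t=18ms: backlog = 2
  query t=19ms: backlog = 2
  query t=21ms: backlog = 3
  query t=26ms: backlog = 0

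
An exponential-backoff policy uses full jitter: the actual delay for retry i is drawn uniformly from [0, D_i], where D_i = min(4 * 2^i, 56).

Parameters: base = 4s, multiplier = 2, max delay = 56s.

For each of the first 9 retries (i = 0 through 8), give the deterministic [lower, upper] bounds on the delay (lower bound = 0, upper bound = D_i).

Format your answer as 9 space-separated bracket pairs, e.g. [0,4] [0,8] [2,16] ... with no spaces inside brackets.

Answer: [0,4] [0,8] [0,16] [0,32] [0,56] [0,56] [0,56] [0,56] [0,56]

Derivation:
Computing bounds per retry:
  i=0: D_i=min(4*2^0,56)=4, bounds=[0,4]
  i=1: D_i=min(4*2^1,56)=8, bounds=[0,8]
  i=2: D_i=min(4*2^2,56)=16, bounds=[0,16]
  i=3: D_i=min(4*2^3,56)=32, bounds=[0,32]
  i=4: D_i=min(4*2^4,56)=56, bounds=[0,56]
  i=5: D_i=min(4*2^5,56)=56, bounds=[0,56]
  i=6: D_i=min(4*2^6,56)=56, bounds=[0,56]
  i=7: D_i=min(4*2^7,56)=56, bounds=[0,56]
  i=8: D_i=min(4*2^8,56)=56, bounds=[0,56]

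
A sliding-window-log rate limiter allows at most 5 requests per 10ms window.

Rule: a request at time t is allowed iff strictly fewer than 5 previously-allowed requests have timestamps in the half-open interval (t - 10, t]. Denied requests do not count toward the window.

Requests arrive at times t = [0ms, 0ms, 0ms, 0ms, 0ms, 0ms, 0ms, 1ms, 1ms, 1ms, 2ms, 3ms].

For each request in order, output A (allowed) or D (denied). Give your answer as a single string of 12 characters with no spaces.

Tracking allowed requests in the window:
  req#1 t=0ms: ALLOW
  req#2 t=0ms: ALLOW
  req#3 t=0ms: ALLOW
  req#4 t=0ms: ALLOW
  req#5 t=0ms: ALLOW
  req#6 t=0ms: DENY
  req#7 t=0ms: DENY
  req#8 t=1ms: DENY
  req#9 t=1ms: DENY
  req#10 t=1ms: DENY
  req#11 t=2ms: DENY
  req#12 t=3ms: DENY

Answer: AAAAADDDDDDD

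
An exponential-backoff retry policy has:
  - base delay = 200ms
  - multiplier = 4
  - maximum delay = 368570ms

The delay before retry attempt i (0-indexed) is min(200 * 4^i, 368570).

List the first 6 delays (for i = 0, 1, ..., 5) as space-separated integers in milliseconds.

Answer: 200 800 3200 12800 51200 204800

Derivation:
Computing each delay:
  i=0: min(200*4^0, 368570) = 200
  i=1: min(200*4^1, 368570) = 800
  i=2: min(200*4^2, 368570) = 3200
  i=3: min(200*4^3, 368570) = 12800
  i=4: min(200*4^4, 368570) = 51200
  i=5: min(200*4^5, 368570) = 204800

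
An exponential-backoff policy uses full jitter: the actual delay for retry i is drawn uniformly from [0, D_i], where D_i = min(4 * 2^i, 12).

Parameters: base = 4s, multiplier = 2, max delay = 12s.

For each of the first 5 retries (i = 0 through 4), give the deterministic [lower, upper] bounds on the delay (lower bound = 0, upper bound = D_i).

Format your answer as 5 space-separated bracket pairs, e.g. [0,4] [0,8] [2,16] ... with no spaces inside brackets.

Answer: [0,4] [0,8] [0,12] [0,12] [0,12]

Derivation:
Computing bounds per retry:
  i=0: D_i=min(4*2^0,12)=4, bounds=[0,4]
  i=1: D_i=min(4*2^1,12)=8, bounds=[0,8]
  i=2: D_i=min(4*2^2,12)=12, bounds=[0,12]
  i=3: D_i=min(4*2^3,12)=12, bounds=[0,12]
  i=4: D_i=min(4*2^4,12)=12, bounds=[0,12]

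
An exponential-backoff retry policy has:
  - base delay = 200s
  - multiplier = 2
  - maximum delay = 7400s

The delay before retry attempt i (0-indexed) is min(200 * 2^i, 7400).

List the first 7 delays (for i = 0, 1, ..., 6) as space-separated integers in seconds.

Computing each delay:
  i=0: min(200*2^0, 7400) = 200
  i=1: min(200*2^1, 7400) = 400
  i=2: min(200*2^2, 7400) = 800
  i=3: min(200*2^3, 7400) = 1600
  i=4: min(200*2^4, 7400) = 3200
  i=5: min(200*2^5, 7400) = 6400
  i=6: min(200*2^6, 7400) = 7400

Answer: 200 400 800 1600 3200 6400 7400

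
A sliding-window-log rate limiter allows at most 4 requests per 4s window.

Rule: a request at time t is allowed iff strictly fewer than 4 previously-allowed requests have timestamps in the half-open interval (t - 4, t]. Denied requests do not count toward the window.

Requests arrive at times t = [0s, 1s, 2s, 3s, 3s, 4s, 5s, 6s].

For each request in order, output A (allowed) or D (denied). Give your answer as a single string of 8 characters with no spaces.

Answer: AAAADAAA

Derivation:
Tracking allowed requests in the window:
  req#1 t=0s: ALLOW
  req#2 t=1s: ALLOW
  req#3 t=2s: ALLOW
  req#4 t=3s: ALLOW
  req#5 t=3s: DENY
  req#6 t=4s: ALLOW
  req#7 t=5s: ALLOW
  req#8 t=6s: ALLOW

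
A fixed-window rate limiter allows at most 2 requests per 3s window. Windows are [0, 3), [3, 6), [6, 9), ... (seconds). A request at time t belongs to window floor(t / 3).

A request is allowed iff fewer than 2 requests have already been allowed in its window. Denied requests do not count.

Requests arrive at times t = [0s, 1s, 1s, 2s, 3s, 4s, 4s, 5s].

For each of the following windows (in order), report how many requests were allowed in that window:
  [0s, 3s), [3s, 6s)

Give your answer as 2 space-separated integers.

Answer: 2 2

Derivation:
Processing requests:
  req#1 t=0s (window 0): ALLOW
  req#2 t=1s (window 0): ALLOW
  req#3 t=1s (window 0): DENY
  req#4 t=2s (window 0): DENY
  req#5 t=3s (window 1): ALLOW
  req#6 t=4s (window 1): ALLOW
  req#7 t=4s (window 1): DENY
  req#8 t=5s (window 1): DENY

Allowed counts by window: 2 2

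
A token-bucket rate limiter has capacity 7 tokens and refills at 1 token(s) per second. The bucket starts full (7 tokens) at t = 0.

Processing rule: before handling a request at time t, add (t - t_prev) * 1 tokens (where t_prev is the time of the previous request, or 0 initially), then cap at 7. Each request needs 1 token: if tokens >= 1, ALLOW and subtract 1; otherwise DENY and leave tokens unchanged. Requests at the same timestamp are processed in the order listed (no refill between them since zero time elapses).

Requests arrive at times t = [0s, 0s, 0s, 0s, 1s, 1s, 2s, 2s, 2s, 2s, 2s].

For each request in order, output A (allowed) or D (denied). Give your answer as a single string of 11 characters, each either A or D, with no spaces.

Simulating step by step:
  req#1 t=0s: ALLOW
  req#2 t=0s: ALLOW
  req#3 t=0s: ALLOW
  req#4 t=0s: ALLOW
  req#5 t=1s: ALLOW
  req#6 t=1s: ALLOW
  req#7 t=2s: ALLOW
  req#8 t=2s: ALLOW
  req#9 t=2s: ALLOW
  req#10 t=2s: DENY
  req#11 t=2s: DENY

Answer: AAAAAAAAADD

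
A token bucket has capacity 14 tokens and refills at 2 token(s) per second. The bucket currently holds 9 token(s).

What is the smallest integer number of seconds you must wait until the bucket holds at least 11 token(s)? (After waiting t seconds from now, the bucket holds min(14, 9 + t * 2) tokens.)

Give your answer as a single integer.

Need 9 + t * 2 >= 11, so t >= 2/2.
Smallest integer t = ceil(2/2) = 1.

Answer: 1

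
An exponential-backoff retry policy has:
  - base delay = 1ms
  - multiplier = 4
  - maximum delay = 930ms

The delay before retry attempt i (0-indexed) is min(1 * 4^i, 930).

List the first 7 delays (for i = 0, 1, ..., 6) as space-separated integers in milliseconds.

Answer: 1 4 16 64 256 930 930

Derivation:
Computing each delay:
  i=0: min(1*4^0, 930) = 1
  i=1: min(1*4^1, 930) = 4
  i=2: min(1*4^2, 930) = 16
  i=3: min(1*4^3, 930) = 64
  i=4: min(1*4^4, 930) = 256
  i=5: min(1*4^5, 930) = 930
  i=6: min(1*4^6, 930) = 930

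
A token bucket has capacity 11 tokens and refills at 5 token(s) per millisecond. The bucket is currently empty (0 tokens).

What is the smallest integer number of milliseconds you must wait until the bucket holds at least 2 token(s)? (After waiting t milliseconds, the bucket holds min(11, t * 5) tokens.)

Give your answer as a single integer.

Answer: 1

Derivation:
Need t * 5 >= 2, so t >= 2/5.
Smallest integer t = ceil(2/5) = 1.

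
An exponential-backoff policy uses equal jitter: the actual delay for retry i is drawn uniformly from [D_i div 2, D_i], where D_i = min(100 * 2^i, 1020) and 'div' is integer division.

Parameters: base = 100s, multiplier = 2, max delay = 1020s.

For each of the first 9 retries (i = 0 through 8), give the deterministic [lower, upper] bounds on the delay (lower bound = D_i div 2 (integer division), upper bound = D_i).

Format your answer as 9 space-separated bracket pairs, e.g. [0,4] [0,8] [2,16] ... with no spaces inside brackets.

Computing bounds per retry:
  i=0: D_i=min(100*2^0,1020)=100, bounds=[50,100]
  i=1: D_i=min(100*2^1,1020)=200, bounds=[100,200]
  i=2: D_i=min(100*2^2,1020)=400, bounds=[200,400]
  i=3: D_i=min(100*2^3,1020)=800, bounds=[400,800]
  i=4: D_i=min(100*2^4,1020)=1020, bounds=[510,1020]
  i=5: D_i=min(100*2^5,1020)=1020, bounds=[510,1020]
  i=6: D_i=min(100*2^6,1020)=1020, bounds=[510,1020]
  i=7: D_i=min(100*2^7,1020)=1020, bounds=[510,1020]
  i=8: D_i=min(100*2^8,1020)=1020, bounds=[510,1020]

Answer: [50,100] [100,200] [200,400] [400,800] [510,1020] [510,1020] [510,1020] [510,1020] [510,1020]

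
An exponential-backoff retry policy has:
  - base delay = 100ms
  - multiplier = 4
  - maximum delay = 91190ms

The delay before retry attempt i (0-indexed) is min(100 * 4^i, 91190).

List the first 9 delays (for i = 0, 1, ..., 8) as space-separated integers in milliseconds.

Computing each delay:
  i=0: min(100*4^0, 91190) = 100
  i=1: min(100*4^1, 91190) = 400
  i=2: min(100*4^2, 91190) = 1600
  i=3: min(100*4^3, 91190) = 6400
  i=4: min(100*4^4, 91190) = 25600
  i=5: min(100*4^5, 91190) = 91190
  i=6: min(100*4^6, 91190) = 91190
  i=7: min(100*4^7, 91190) = 91190
  i=8: min(100*4^8, 91190) = 91190

Answer: 100 400 1600 6400 25600 91190 91190 91190 91190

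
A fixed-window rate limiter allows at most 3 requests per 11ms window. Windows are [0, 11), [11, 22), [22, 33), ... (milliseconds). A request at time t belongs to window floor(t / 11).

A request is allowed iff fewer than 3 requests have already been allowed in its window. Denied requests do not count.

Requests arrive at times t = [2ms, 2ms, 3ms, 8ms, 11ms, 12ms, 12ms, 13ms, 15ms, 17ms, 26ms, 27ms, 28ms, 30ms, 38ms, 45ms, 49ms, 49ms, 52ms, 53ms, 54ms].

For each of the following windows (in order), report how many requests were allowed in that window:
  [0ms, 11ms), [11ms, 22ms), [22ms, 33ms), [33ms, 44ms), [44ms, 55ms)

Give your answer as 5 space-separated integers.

Processing requests:
  req#1 t=2ms (window 0): ALLOW
  req#2 t=2ms (window 0): ALLOW
  req#3 t=3ms (window 0): ALLOW
  req#4 t=8ms (window 0): DENY
  req#5 t=11ms (window 1): ALLOW
  req#6 t=12ms (window 1): ALLOW
  req#7 t=12ms (window 1): ALLOW
  req#8 t=13ms (window 1): DENY
  req#9 t=15ms (window 1): DENY
  req#10 t=17ms (window 1): DENY
  req#11 t=26ms (window 2): ALLOW
  req#12 t=27ms (window 2): ALLOW
  req#13 t=28ms (window 2): ALLOW
  req#14 t=30ms (window 2): DENY
  req#15 t=38ms (window 3): ALLOW
  req#16 t=45ms (window 4): ALLOW
  req#17 t=49ms (window 4): ALLOW
  req#18 t=49ms (window 4): ALLOW
  req#19 t=52ms (window 4): DENY
  req#20 t=53ms (window 4): DENY
  req#21 t=54ms (window 4): DENY

Allowed counts by window: 3 3 3 1 3

Answer: 3 3 3 1 3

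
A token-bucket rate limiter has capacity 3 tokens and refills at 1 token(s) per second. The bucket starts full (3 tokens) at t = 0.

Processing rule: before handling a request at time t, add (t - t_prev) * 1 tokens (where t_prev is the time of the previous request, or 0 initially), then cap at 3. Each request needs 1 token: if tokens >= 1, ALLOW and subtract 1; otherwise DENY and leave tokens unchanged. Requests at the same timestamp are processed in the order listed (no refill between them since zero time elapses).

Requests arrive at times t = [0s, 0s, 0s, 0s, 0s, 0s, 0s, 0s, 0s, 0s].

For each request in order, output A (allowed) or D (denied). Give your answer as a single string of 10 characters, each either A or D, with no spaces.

Simulating step by step:
  req#1 t=0s: ALLOW
  req#2 t=0s: ALLOW
  req#3 t=0s: ALLOW
  req#4 t=0s: DENY
  req#5 t=0s: DENY
  req#6 t=0s: DENY
  req#7 t=0s: DENY
  req#8 t=0s: DENY
  req#9 t=0s: DENY
  req#10 t=0s: DENY

Answer: AAADDDDDDD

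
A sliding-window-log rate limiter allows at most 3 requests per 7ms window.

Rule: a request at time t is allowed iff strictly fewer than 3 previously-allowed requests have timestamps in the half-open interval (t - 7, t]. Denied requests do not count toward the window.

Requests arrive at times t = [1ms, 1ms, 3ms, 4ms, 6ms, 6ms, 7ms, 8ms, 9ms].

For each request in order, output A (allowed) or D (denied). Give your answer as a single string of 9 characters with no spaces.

Tracking allowed requests in the window:
  req#1 t=1ms: ALLOW
  req#2 t=1ms: ALLOW
  req#3 t=3ms: ALLOW
  req#4 t=4ms: DENY
  req#5 t=6ms: DENY
  req#6 t=6ms: DENY
  req#7 t=7ms: DENY
  req#8 t=8ms: ALLOW
  req#9 t=9ms: ALLOW

Answer: AAADDDDAA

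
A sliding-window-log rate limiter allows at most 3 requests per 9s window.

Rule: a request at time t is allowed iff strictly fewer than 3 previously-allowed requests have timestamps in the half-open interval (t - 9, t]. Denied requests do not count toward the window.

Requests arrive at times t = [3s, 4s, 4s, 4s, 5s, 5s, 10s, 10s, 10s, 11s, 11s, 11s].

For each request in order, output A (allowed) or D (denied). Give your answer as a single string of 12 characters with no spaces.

Answer: AAADDDDDDDDD

Derivation:
Tracking allowed requests in the window:
  req#1 t=3s: ALLOW
  req#2 t=4s: ALLOW
  req#3 t=4s: ALLOW
  req#4 t=4s: DENY
  req#5 t=5s: DENY
  req#6 t=5s: DENY
  req#7 t=10s: DENY
  req#8 t=10s: DENY
  req#9 t=10s: DENY
  req#10 t=11s: DENY
  req#11 t=11s: DENY
  req#12 t=11s: DENY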